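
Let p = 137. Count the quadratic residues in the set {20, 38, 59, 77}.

3

(20/137) = -1 → non-residue.
(38/137) = +1 → QR.
(59/137) = +1 → QR.
(77/137) = +1 → QR.
Total quadratic residues among the 4: 3.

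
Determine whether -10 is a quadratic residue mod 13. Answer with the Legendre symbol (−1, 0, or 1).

Euler's criterion: (-10/13) ≡ 3^6 (mod 13).
3^2 ≡ 9 (mod 13)
3^4 ≡ 3 (mod 13)
3^6 = 3^(4+2) ≡ 1 (mod 13).
Result is 1, so (-10/13) = 1.

1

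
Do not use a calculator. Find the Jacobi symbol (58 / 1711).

0

Pull out 2: since 1711 ≡ 7 (mod 8), (2/1711) = +1.
Reciprocity: 29 ≡ 1 and 1711 ≡ 3 (mod 4), so (29/1711) = +(1711/29).
Reduce top mod 29: now compute (0/29).
Top reduces to 0: gcd > 1, so the symbol is 0.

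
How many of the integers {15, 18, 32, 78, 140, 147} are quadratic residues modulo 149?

1

(15/149) = -1 → non-residue.
(18/149) = -1 → non-residue.
(32/149) = -1 → non-residue.
(78/149) = -1 → non-residue.
(140/149) = +1 → QR.
(147/149) = -1 → non-residue.
Total quadratic residues among the 6: 1.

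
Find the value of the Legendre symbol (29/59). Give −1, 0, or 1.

1

Reciprocity: 29 ≡ 1 and 59 ≡ 3 (mod 4), so (29/59) = +(59/29).
Reduce top mod 29: now compute (1/29).
Reached (1/29) = 1. Collecting the sign flips along the way, the symbol is +1.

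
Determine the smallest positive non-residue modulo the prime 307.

(2/307) = −1, so 2 is the smallest positive non-residue mod 307.

2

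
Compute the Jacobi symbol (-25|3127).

First reduce: -25 ≡ 3102 (mod 3127).
Pull out 2: since 3127 ≡ 7 (mod 8), (2/3127) = +1.
Reciprocity: 1551 ≡ 3 and 3127 ≡ 3 (mod 4), so (1551/3127) = −(3127/1551).
Reduce top mod 1551: now compute (25/1551).
Reciprocity: 25 ≡ 1 and 1551 ≡ 3 (mod 4), so (25/1551) = +(1551/25).
Reduce top mod 25: now compute (1/25).
Reached (1/25) = 1. Collecting the sign flips along the way, the symbol is -1.

-1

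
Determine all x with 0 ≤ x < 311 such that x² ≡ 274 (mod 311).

Since 311 ≡ 3 (mod 4), a square root of 274 is 274^((311+1)/4) = 274^78 mod 311.
Repeated squaring: 274^2≡125, 274^4≡75, 274^8≡27, 274^16≡107, 274^32≡253, 274^64≡254 (mod 311).
274^78 = 274^(64+8+4+2) ≡ 98 (mod 311).
Check: 98² = 9604 ≡ 274 (mod 311). The two roots are 98 and 213.

98, 213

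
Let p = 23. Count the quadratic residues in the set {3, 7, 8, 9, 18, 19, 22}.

4

(3/23) = +1 → QR.
(7/23) = -1 → non-residue.
(8/23) = +1 → QR.
(9/23) = +1 → QR.
(18/23) = +1 → QR.
(19/23) = -1 → non-residue.
(22/23) = -1 → non-residue.
Total quadratic residues among the 7: 4.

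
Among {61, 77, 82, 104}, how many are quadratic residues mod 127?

(61/127) = +1 → QR.
(77/127) = -1 → non-residue.
(82/127) = +1 → QR.
(104/127) = +1 → QR.
Total quadratic residues among the 4: 3.

3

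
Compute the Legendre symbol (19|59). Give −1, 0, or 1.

1

Reciprocity: 19 ≡ 3 and 59 ≡ 3 (mod 4), so (19/59) = −(59/19).
Reduce top mod 19: now compute (2/19).
Pull out 2: since 19 ≡ 3 (mod 8), (2/19) = -1.
Reached (1/19) = 1. Collecting the sign flips along the way, the symbol is +1.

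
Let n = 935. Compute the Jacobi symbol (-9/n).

-1

First reduce: -9 ≡ 926 (mod 935).
Pull out 2: since 935 ≡ 7 (mod 8), (2/935) = +1.
Reciprocity: 463 ≡ 3 and 935 ≡ 3 (mod 4), so (463/935) = −(935/463).
Reduce top mod 463: now compute (9/463).
Reciprocity: 9 ≡ 1 and 463 ≡ 3 (mod 4), so (9/463) = +(463/9).
Reduce top mod 9: now compute (4/9).
Pull out 2^2: since 9 ≡ 1 (mod 8), (2/9) = +1, so (2/9)^2 = +1.
Reached (1/9) = 1. Collecting the sign flips along the way, the symbol is -1.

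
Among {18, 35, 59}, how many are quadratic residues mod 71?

(18/71) = +1 → QR.
(35/71) = -1 → non-residue.
(59/71) = -1 → non-residue.
Total quadratic residues among the 3: 1.

1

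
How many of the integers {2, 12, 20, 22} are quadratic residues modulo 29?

(2/29) = -1 → non-residue.
(12/29) = -1 → non-residue.
(20/29) = +1 → QR.
(22/29) = +1 → QR.
Total quadratic residues among the 4: 2.

2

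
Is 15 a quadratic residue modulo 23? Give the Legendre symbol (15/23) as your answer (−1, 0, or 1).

-1

Reciprocity: 15 ≡ 3 and 23 ≡ 3 (mod 4), so (15/23) = −(23/15).
Reduce top mod 15: now compute (8/15).
Pull out 2^3: since 15 ≡ 7 (mod 8), (2/15) = +1, so (2/15)^3 = +1.
Reached (1/15) = 1. Collecting the sign flips along the way, the symbol is -1.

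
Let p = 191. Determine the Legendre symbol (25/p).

1

Reciprocity: 25 ≡ 1 and 191 ≡ 3 (mod 4), so (25/191) = +(191/25).
Reduce top mod 25: now compute (16/25).
Pull out 2^4: since 25 ≡ 1 (mod 8), (2/25) = +1, so (2/25)^4 = +1.
Reached (1/25) = 1. Collecting the sign flips along the way, the symbol is +1.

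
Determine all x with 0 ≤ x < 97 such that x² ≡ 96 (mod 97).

97 ≡ 1 (mod 4), so we find a root by search.
Trying successive values, 22² = 484 ≡ 96 (mod 97). The other root is 97 − 22 = 75.

22, 75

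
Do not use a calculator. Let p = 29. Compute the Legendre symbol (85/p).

Euler's criterion: (85/29) ≡ 27^14 (mod 29).
27^2 ≡ 4 (mod 29)
27^4 ≡ 16 (mod 29)
27^8 ≡ 24 (mod 29)
27^14 = 27^(8+4+2) ≡ 28 (mod 29).
Result is 28 ≡ −1, so (85/29) = −1.

-1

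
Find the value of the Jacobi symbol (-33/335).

First reduce: -33 ≡ 302 (mod 335).
Pull out 2: since 335 ≡ 7 (mod 8), (2/335) = +1.
Reciprocity: 151 ≡ 3 and 335 ≡ 3 (mod 4), so (151/335) = −(335/151).
Reduce top mod 151: now compute (33/151).
Reciprocity: 33 ≡ 1 and 151 ≡ 3 (mod 4), so (33/151) = +(151/33).
Reduce top mod 33: now compute (19/33).
Reciprocity: 19 ≡ 3 and 33 ≡ 1 (mod 4), so (19/33) = +(33/19).
Reduce top mod 19: now compute (14/19).
Pull out 2: since 19 ≡ 3 (mod 8), (2/19) = -1.
Reciprocity: 7 ≡ 3 and 19 ≡ 3 (mod 4), so (7/19) = −(19/7).
Reduce top mod 7: now compute (5/7).
Reciprocity: 5 ≡ 1 and 7 ≡ 3 (mod 4), so (5/7) = +(7/5).
Reduce top mod 5: now compute (2/5).
Pull out 2: since 5 ≡ 5 (mod 8), (2/5) = -1.
Reached (1/5) = 1. Collecting the sign flips along the way, the symbol is +1.

1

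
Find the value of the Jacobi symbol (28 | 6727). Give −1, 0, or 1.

0

Pull out 2^2: since 6727 ≡ 7 (mod 8), (2/6727) = +1, so (2/6727)^2 = +1.
Reciprocity: 7 ≡ 3 and 6727 ≡ 3 (mod 4), so (7/6727) = −(6727/7).
Reduce top mod 7: now compute (0/7).
Top reduces to 0: gcd > 1, so the symbol is 0.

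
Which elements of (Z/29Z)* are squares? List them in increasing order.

1 4 5 6 7 9 13 16 20 22 23 24 25 28

Square k = 1,…,14 (k and 29−k give the same square):
1²=1, 2²=4, 3²=9, 4²=16, 5²=25, 6²≡7, 7²≡20, 8²≡6, 9²≡23, 10²≡13, 11²≡5, 12²≡28, 13²≡24, 14²≡22 (mod 29).
So the quadratic residues mod 29 are {1, 4, 5, 6, 7, 9, 13, 16, 20, 22, 23, 24, 25, 28}.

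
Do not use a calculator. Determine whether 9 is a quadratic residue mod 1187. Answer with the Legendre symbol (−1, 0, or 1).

Euler's criterion: (9/1187) ≡ 9^593 (mod 1187).
9^2 ≡ 81 (mod 1187)
9^4 ≡ 626 (mod 1187)
9^8 ≡ 166 (mod 1187)
9^16 ≡ 255 (mod 1187)
9^32 ≡ 927 (mod 1187)
9^64 ≡ 1128 (mod 1187)
9^128 ≡ 1107 (mod 1187)
9^256 ≡ 465 (mod 1187)
9^512 ≡ 191 (mod 1187)
9^593 = 9^(512+64+16+1) ≡ 1 (mod 1187).
Result is 1, so (9/1187) = 1.

1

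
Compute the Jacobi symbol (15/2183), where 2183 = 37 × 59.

-1

Reciprocity: 15 ≡ 3 and 2183 ≡ 3 (mod 4), so (15/2183) = −(2183/15).
Reduce top mod 15: now compute (8/15).
Pull out 2^3: since 15 ≡ 7 (mod 8), (2/15) = +1, so (2/15)^3 = +1.
Reached (1/15) = 1. Collecting the sign flips along the way, the symbol is -1.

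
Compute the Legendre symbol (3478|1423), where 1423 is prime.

-1

First reduce: 3478 ≡ 632 (mod 1423).
Pull out 2^3: since 1423 ≡ 7 (mod 8), (2/1423) = +1, so (2/1423)^3 = +1.
Reciprocity: 79 ≡ 3 and 1423 ≡ 3 (mod 4), so (79/1423) = −(1423/79).
Reduce top mod 79: now compute (1/79).
Reached (1/79) = 1. Collecting the sign flips along the way, the symbol is -1.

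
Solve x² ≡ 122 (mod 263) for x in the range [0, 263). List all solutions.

Since 263 ≡ 3 (mod 4), a square root of 122 is 122^((263+1)/4) = 122^66 mod 263.
Repeated squaring: 122^2≡156, 122^4≡140, 122^8≡138, 122^16≡108, 122^32≡92, 122^64≡48 (mod 263).
122^66 = 122^(64+2) ≡ 124 (mod 263).
Check: 124² = 15376 ≡ 122 (mod 263). The two roots are 124 and 139.

124, 139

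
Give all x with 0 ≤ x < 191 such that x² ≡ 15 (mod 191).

46, 145

Since 191 ≡ 3 (mod 4), a square root of 15 is 15^((191+1)/4) = 15^48 mod 191.
Repeated squaring: 15^2≡34, 15^4≡10, 15^8≡100, 15^16≡68, 15^32≡40 (mod 191).
15^48 = 15^(32+16) ≡ 46 (mod 191).
Check: 46² = 2116 ≡ 15 (mod 191). The two roots are 46 and 145.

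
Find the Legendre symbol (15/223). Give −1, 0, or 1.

1

Euler's criterion: (15/223) ≡ 15^111 (mod 223).
15^2 ≡ 2 (mod 223)
15^4 ≡ 4 (mod 223)
15^8 ≡ 16 (mod 223)
15^16 ≡ 33 (mod 223)
15^32 ≡ 197 (mod 223)
15^64 ≡ 7 (mod 223)
15^111 = 15^(64+32+8+4+2+1) ≡ 1 (mod 223).
Result is 1, so (15/223) = 1.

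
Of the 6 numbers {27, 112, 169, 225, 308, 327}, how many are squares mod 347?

4

(27/347) = +1 → QR.
(112/347) = -1 → non-residue.
(169/347) = +1 → QR.
(225/347) = +1 → QR.
(308/347) = -1 → non-residue.
(327/347) = +1 → QR.
Total quadratic residues among the 6: 4.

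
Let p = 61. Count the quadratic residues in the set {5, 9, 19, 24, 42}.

(5/61) = +1 → QR.
(9/61) = +1 → QR.
(19/61) = +1 → QR.
(24/61) = -1 → non-residue.
(42/61) = +1 → QR.
Total quadratic residues among the 5: 4.

4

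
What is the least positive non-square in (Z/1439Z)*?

7

(2/1439) = +1, so 2 is a residue.
(3/1439) = +1, so 3 is a residue.
(4/1439) = +1, so 4 is a residue.
(5/1439) = +1, so 5 is a residue.
(6/1439) = +1, so 6 is a residue.
(7/1439) = −1, so 7 is the smallest positive non-residue mod 1439.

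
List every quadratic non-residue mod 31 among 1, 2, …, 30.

3 6 11 12 13 15 17 21 22 23 24 26 27 29 30

Square k = 1,…,15 (k and 31−k give the same square):
1²=1, 2²=4, 3²=9, 4²=16, 5²=25, 6²≡5, 7²≡18, 8²≡2, 9²≡19, 10²≡7, 11²≡28, 12²≡20, 13²≡14, 14²≡10, 15²≡8 (mod 31).
The residues are {1, 2, 4, 5, 7, 8, 9, 10, 14, 16, 18, 19, 20, 25, 28}; the non-residues are the remaining 15 nonzero classes.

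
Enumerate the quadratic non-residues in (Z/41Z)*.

Square k = 1,…,20 (k and 41−k give the same square):
1²=1, 2²=4, 3²=9, 4²=16, 5²=25, 6²=36, 7²≡8, 8²≡23, 9²≡40, 10²≡18, 11²≡39, 12²≡21, 13²≡5, 14²≡32, 15²≡20, 16²≡10, 17²≡2, 18²≡37, 19²≡33, 20²≡31 (mod 41).
The residues are {1, 2, 4, 5, 8, 9, 10, 16, 18, 20, 21, 23, 25, 31, 32, 33, 36, 37, 39, 40}; the non-residues are the remaining 20 nonzero classes.

3,6,7,11,12,13,14,15,17,19,22,24,26,27,28,29,30,34,35,38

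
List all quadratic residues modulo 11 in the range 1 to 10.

Square k = 1,…,5 (k and 11−k give the same square):
1²=1, 2²=4, 3²=9, 4²≡5, 5²≡3 (mod 11).
So the quadratic residues mod 11 are {1, 3, 4, 5, 9}.

1, 3, 4, 5, 9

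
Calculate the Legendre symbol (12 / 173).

-1

Euler's criterion: (12/173) ≡ 12^86 (mod 173).
12^2 ≡ 144 (mod 173)
12^4 ≡ 149 (mod 173)
12^8 ≡ 57 (mod 173)
12^16 ≡ 135 (mod 173)
12^32 ≡ 60 (mod 173)
12^64 ≡ 140 (mod 173)
12^86 = 12^(64+16+4+2) ≡ 172 (mod 173).
Result is 172 ≡ −1, so (12/173) = −1.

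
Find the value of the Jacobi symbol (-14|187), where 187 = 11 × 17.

First reduce: -14 ≡ 173 (mod 187).
Reciprocity: 173 ≡ 1 and 187 ≡ 3 (mod 4), so (173/187) = +(187/173).
Reduce top mod 173: now compute (14/173).
Pull out 2: since 173 ≡ 5 (mod 8), (2/173) = -1.
Reciprocity: 7 ≡ 3 and 173 ≡ 1 (mod 4), so (7/173) = +(173/7).
Reduce top mod 7: now compute (5/7).
Reciprocity: 5 ≡ 1 and 7 ≡ 3 (mod 4), so (5/7) = +(7/5).
Reduce top mod 5: now compute (2/5).
Pull out 2: since 5 ≡ 5 (mod 8), (2/5) = -1.
Reached (1/5) = 1. Collecting the sign flips along the way, the symbol is +1.

1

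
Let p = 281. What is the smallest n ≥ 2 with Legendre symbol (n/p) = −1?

3

(2/281) = +1, so 2 is a residue.
(3/281) = −1, so 3 is the smallest positive non-residue mod 281.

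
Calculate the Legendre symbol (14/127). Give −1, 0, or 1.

Euler's criterion: (14/127) ≡ 14^63 (mod 127).
14^2 ≡ 69 (mod 127)
14^4 ≡ 62 (mod 127)
14^8 ≡ 34 (mod 127)
14^16 ≡ 13 (mod 127)
14^32 ≡ 42 (mod 127)
14^63 = 14^(32+16+8+4+2+1) ≡ 126 (mod 127).
Result is 126 ≡ −1, so (14/127) = −1.

-1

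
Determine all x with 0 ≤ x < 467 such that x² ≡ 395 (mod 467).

178, 289

Since 467 ≡ 3 (mod 4), a square root of 395 is 395^((467+1)/4) = 395^117 mod 467.
Repeated squaring: 395^2≡47, 395^4≡341, 395^8≡465, 395^16≡4, 395^32≡16, 395^64≡256 (mod 467).
395^117 = 395^(64+32+16+4+1) ≡ 289 (mod 467).
Check: 289² = 83521 ≡ 395 (mod 467). The two roots are 178 and 289.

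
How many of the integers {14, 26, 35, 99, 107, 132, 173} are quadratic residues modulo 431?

(14/431) = -1 → non-residue.
(26/431) = -1 → non-residue.
(35/431) = -1 → non-residue.
(99/431) = +1 → QR.
(107/431) = -1 → non-residue.
(132/431) = +1 → QR.
(173/431) = +1 → QR.
Total quadratic residues among the 7: 3.

3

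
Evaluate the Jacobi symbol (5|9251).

1

Reciprocity: 5 ≡ 1 and 9251 ≡ 3 (mod 4), so (5/9251) = +(9251/5).
Reduce top mod 5: now compute (1/5).
Reached (1/5) = 1. Collecting the sign flips along the way, the symbol is +1.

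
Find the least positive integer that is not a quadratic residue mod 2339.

(2/2339) = −1, so 2 is the smallest positive non-residue mod 2339.

2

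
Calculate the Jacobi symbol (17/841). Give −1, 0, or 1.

Reciprocity: 17 ≡ 1 and 841 ≡ 1 (mod 4), so (17/841) = +(841/17).
Reduce top mod 17: now compute (8/17).
Pull out 2^3: since 17 ≡ 1 (mod 8), (2/17) = +1, so (2/17)^3 = +1.
Reached (1/17) = 1. Collecting the sign flips along the way, the symbol is +1.

1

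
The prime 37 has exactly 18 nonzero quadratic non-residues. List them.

Square k = 1,…,18 (k and 37−k give the same square):
1²=1, 2²=4, 3²=9, 4²=16, 5²=25, 6²=36, 7²≡12, 8²≡27, 9²≡7, 10²≡26, 11²≡10, 12²≡33, 13²≡21, 14²≡11, 15²≡3, 16²≡34, 17²≡30, 18²≡28 (mod 37).
The residues are {1, 3, 4, 7, 9, 10, 11, 12, 16, 21, 25, 26, 27, 28, 30, 33, 34, 36}; the non-residues are the remaining 18 nonzero classes.

2, 5, 6, 8, 13, 14, 15, 17, 18, 19, 20, 22, 23, 24, 29, 31, 32, 35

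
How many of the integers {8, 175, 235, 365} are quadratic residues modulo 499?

2

(8/499) = -1 → non-residue.
(175/499) = -1 → non-residue.
(235/499) = +1 → QR.
(365/499) = +1 → QR.
Total quadratic residues among the 4: 2.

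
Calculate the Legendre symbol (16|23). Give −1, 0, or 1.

Euler's criterion: (16/23) ≡ 16^11 (mod 23).
16^2 ≡ 3 (mod 23)
16^4 ≡ 9 (mod 23)
16^8 ≡ 12 (mod 23)
16^11 = 16^(8+2+1) ≡ 1 (mod 23).
Result is 1, so (16/23) = 1.

1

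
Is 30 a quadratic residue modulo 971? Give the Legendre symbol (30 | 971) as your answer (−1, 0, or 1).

Pull out 2: since 971 ≡ 3 (mod 8), (2/971) = -1.
Reciprocity: 15 ≡ 3 and 971 ≡ 3 (mod 4), so (15/971) = −(971/15).
Reduce top mod 15: now compute (11/15).
Reciprocity: 11 ≡ 3 and 15 ≡ 3 (mod 4), so (11/15) = −(15/11).
Reduce top mod 11: now compute (4/11).
Pull out 2^2: since 11 ≡ 3 (mod 8), (2/11) = -1, so (2/11)^2 = +1.
Reached (1/11) = 1. Collecting the sign flips along the way, the symbol is -1.

-1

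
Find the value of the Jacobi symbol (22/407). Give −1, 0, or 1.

Pull out 2: since 407 ≡ 7 (mod 8), (2/407) = +1.
Reciprocity: 11 ≡ 3 and 407 ≡ 3 (mod 4), so (11/407) = −(407/11).
Reduce top mod 11: now compute (0/11).
Top reduces to 0: gcd > 1, so the symbol is 0.

0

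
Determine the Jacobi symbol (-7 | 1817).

1

First reduce: -7 ≡ 1810 (mod 1817).
Pull out 2: since 1817 ≡ 1 (mod 8), (2/1817) = +1.
Reciprocity: 905 ≡ 1 and 1817 ≡ 1 (mod 4), so (905/1817) = +(1817/905).
Reduce top mod 905: now compute (7/905).
Reciprocity: 7 ≡ 3 and 905 ≡ 1 (mod 4), so (7/905) = +(905/7).
Reduce top mod 7: now compute (2/7).
Pull out 2: since 7 ≡ 7 (mod 8), (2/7) = +1.
Reached (1/7) = 1. Collecting the sign flips along the way, the symbol is +1.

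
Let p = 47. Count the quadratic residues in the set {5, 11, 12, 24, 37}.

3

(5/47) = -1 → non-residue.
(11/47) = -1 → non-residue.
(12/47) = +1 → QR.
(24/47) = +1 → QR.
(37/47) = +1 → QR.
Total quadratic residues among the 5: 3.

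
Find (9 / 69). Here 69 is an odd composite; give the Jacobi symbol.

Reciprocity: 9 ≡ 1 and 69 ≡ 1 (mod 4), so (9/69) = +(69/9).
Reduce top mod 9: now compute (6/9).
Pull out 2: since 9 ≡ 1 (mod 8), (2/9) = +1.
Reciprocity: 3 ≡ 3 and 9 ≡ 1 (mod 4), so (3/9) = +(9/3).
Reduce top mod 3: now compute (0/3).
Top reduces to 0: gcd > 1, so the symbol is 0.

0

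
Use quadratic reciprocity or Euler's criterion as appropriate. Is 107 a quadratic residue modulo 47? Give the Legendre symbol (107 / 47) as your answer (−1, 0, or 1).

Euler's criterion: (107/47) ≡ 13^23 (mod 47).
13^2 ≡ 28 (mod 47)
13^4 ≡ 32 (mod 47)
13^8 ≡ 37 (mod 47)
13^16 ≡ 6 (mod 47)
13^23 = 13^(16+4+2+1) ≡ 46 (mod 47).
Result is 46 ≡ −1, so (107/47) = −1.

-1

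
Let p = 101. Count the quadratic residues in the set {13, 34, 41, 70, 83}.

2

(13/101) = +1 → QR.
(34/101) = -1 → non-residue.
(41/101) = -1 → non-residue.
(70/101) = +1 → QR.
(83/101) = -1 → non-residue.
Total quadratic residues among the 5: 2.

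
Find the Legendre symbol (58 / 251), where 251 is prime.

1

Pull out 2: since 251 ≡ 3 (mod 8), (2/251) = -1.
Reciprocity: 29 ≡ 1 and 251 ≡ 3 (mod 4), so (29/251) = +(251/29).
Reduce top mod 29: now compute (19/29).
Reciprocity: 19 ≡ 3 and 29 ≡ 1 (mod 4), so (19/29) = +(29/19).
Reduce top mod 19: now compute (10/19).
Pull out 2: since 19 ≡ 3 (mod 8), (2/19) = -1.
Reciprocity: 5 ≡ 1 and 19 ≡ 3 (mod 4), so (5/19) = +(19/5).
Reduce top mod 5: now compute (4/5).
Pull out 2^2: since 5 ≡ 5 (mod 8), (2/5) = -1, so (2/5)^2 = +1.
Reached (1/5) = 1. Collecting the sign flips along the way, the symbol is +1.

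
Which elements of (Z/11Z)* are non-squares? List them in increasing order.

2, 6, 7, 8, 10

Square k = 1,…,5 (k and 11−k give the same square):
1²=1, 2²=4, 3²=9, 4²≡5, 5²≡3 (mod 11).
The residues are {1, 3, 4, 5, 9}; the non-residues are the remaining 5 nonzero classes.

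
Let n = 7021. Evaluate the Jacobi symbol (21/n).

Reciprocity: 21 ≡ 1 and 7021 ≡ 1 (mod 4), so (21/7021) = +(7021/21).
Reduce top mod 21: now compute (7/21).
Reciprocity: 7 ≡ 3 and 21 ≡ 1 (mod 4), so (7/21) = +(21/7).
Reduce top mod 7: now compute (0/7).
Top reduces to 0: gcd > 1, so the symbol is 0.

0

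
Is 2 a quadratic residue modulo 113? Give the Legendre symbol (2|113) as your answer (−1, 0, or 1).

1

Pull out 2: since 113 ≡ 1 (mod 8), (2/113) = +1.
Reached (1/113) = 1. Collecting the sign flips along the way, the symbol is +1.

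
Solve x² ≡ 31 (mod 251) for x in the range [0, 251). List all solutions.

Since 251 ≡ 3 (mod 4), a square root of 31 is 31^((251+1)/4) = 31^63 mod 251.
Repeated squaring: 31^2≡208, 31^4≡92, 31^8≡181, 31^16≡131, 31^32≡93 (mod 251).
31^63 = 31^(32+16+8+4+2+1) ≡ 28 (mod 251).
Check: 28² = 784 ≡ 31 (mod 251). The two roots are 28 and 223.

28, 223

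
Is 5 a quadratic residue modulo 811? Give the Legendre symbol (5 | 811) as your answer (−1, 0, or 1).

Euler's criterion: (5/811) ≡ 5^405 (mod 811).
5^2 ≡ 25 (mod 811)
5^4 ≡ 625 (mod 811)
5^8 ≡ 534 (mod 811)
5^16 ≡ 495 (mod 811)
5^32 ≡ 103 (mod 811)
5^64 ≡ 66 (mod 811)
5^128 ≡ 301 (mod 811)
5^256 ≡ 580 (mod 811)
5^405 = 5^(256+128+16+4+1) ≡ 1 (mod 811).
Result is 1, so (5/811) = 1.

1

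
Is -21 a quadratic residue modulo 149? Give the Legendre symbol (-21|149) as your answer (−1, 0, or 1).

First reduce: -21 ≡ 128 (mod 149).
Pull out 2^7: since 149 ≡ 5 (mod 8), (2/149) = -1, so (2/149)^7 = -1.
Reached (1/149) = 1. Collecting the sign flips along the way, the symbol is -1.

-1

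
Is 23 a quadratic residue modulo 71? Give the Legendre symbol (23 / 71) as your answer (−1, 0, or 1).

-1

Reciprocity: 23 ≡ 3 and 71 ≡ 3 (mod 4), so (23/71) = −(71/23).
Reduce top mod 23: now compute (2/23).
Pull out 2: since 23 ≡ 7 (mod 8), (2/23) = +1.
Reached (1/23) = 1. Collecting the sign flips along the way, the symbol is -1.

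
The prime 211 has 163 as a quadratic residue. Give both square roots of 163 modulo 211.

95, 116

Since 211 ≡ 3 (mod 4), a square root of 163 is 163^((211+1)/4) = 163^53 mod 211.
Repeated squaring: 163^2≡194, 163^4≡78, 163^8≡176, 163^16≡170, 163^32≡204 (mod 211).
163^53 = 163^(32+16+4+1) ≡ 95 (mod 211).
Check: 95² = 9025 ≡ 163 (mod 211). The two roots are 95 and 116.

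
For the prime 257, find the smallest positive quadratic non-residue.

3

(2/257) = +1, so 2 is a residue.
(3/257) = −1, so 3 is the smallest positive non-residue mod 257.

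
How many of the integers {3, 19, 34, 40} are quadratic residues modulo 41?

1

(3/41) = -1 → non-residue.
(19/41) = -1 → non-residue.
(34/41) = -1 → non-residue.
(40/41) = +1 → QR.
Total quadratic residues among the 4: 1.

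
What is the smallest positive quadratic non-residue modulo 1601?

3

(2/1601) = +1, so 2 is a residue.
(3/1601) = −1, so 3 is the smallest positive non-residue mod 1601.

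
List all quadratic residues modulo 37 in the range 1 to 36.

Square k = 1,…,18 (k and 37−k give the same square):
1²=1, 2²=4, 3²=9, 4²=16, 5²=25, 6²=36, 7²≡12, 8²≡27, 9²≡7, 10²≡26, 11²≡10, 12²≡33, 13²≡21, 14²≡11, 15²≡3, 16²≡34, 17²≡30, 18²≡28 (mod 37).
So the quadratic residues mod 37 are {1, 3, 4, 7, 9, 10, 11, 12, 16, 21, 25, 26, 27, 28, 30, 33, 34, 36}.

1,3,4,7,9,10,11,12,16,21,25,26,27,28,30,33,34,36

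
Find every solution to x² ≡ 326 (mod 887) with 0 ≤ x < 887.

69, 818

Since 887 ≡ 3 (mod 4), a square root of 326 is 326^((887+1)/4) = 326^222 mod 887.
Repeated squaring: 326^2≡723, 326^4≡286, 326^8≡192, 326^16≡497, 326^32≡423, 326^64≡642, 326^128≡596 (mod 887).
326^222 = 326^(128+64+16+8+4+2) ≡ 818 (mod 887).
Check: 818² = 669124 ≡ 326 (mod 887). The two roots are 69 and 818.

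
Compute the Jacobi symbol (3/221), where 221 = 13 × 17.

Reciprocity: 3 ≡ 3 and 221 ≡ 1 (mod 4), so (3/221) = +(221/3).
Reduce top mod 3: now compute (2/3).
Pull out 2: since 3 ≡ 3 (mod 8), (2/3) = -1.
Reached (1/3) = 1. Collecting the sign flips along the way, the symbol is -1.

-1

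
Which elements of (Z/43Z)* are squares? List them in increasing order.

1,4,6,9,10,11,13,14,15,16,17,21,23,24,25,31,35,36,38,40,41

Square k = 1,…,21 (k and 43−k give the same square):
1²=1, 2²=4, 3²=9, 4²=16, 5²=25, 6²=36, 7²≡6, 8²≡21, 9²≡38, 10²≡14, 11²≡35, 12²≡15, 13²≡40, 14²≡24, 15²≡10, 16²≡41, 17²≡31, 18²≡23, 19²≡17, 20²≡13, 21²≡11 (mod 43).
So the quadratic residues mod 43 are {1, 4, 6, 9, 10, 11, 13, 14, 15, 16, 17, 21, 23, 24, 25, 31, 35, 36, 38, 40, 41}.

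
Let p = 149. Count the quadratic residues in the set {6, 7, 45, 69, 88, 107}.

(6/149) = +1 → QR.
(7/149) = +1 → QR.
(45/149) = +1 → QR.
(69/149) = +1 → QR.
(88/149) = +1 → QR.
(107/149) = +1 → QR.
Total quadratic residues among the 6: 6.

6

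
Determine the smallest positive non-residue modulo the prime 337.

(2/337) = +1, so 2 is a residue.
(3/337) = +1, so 3 is a residue.
(4/337) = +1, so 4 is a residue.
(5/337) = −1, so 5 is the smallest positive non-residue mod 337.

5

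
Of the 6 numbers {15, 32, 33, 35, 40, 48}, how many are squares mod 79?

(15/79) = -1 → non-residue.
(32/79) = +1 → QR.
(33/79) = -1 → non-residue.
(35/79) = -1 → non-residue.
(40/79) = +1 → QR.
(48/79) = -1 → non-residue.
Total quadratic residues among the 6: 2.

2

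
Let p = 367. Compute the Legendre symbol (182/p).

1

Pull out 2: since 367 ≡ 7 (mod 8), (2/367) = +1.
Reciprocity: 91 ≡ 3 and 367 ≡ 3 (mod 4), so (91/367) = −(367/91).
Reduce top mod 91: now compute (3/91).
Reciprocity: 3 ≡ 3 and 91 ≡ 3 (mod 4), so (3/91) = −(91/3).
Reduce top mod 3: now compute (1/3).
Reached (1/3) = 1. Collecting the sign flips along the way, the symbol is +1.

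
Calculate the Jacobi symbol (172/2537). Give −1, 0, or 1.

0

Pull out 2^2: since 2537 ≡ 1 (mod 8), (2/2537) = +1, so (2/2537)^2 = +1.
Reciprocity: 43 ≡ 3 and 2537 ≡ 1 (mod 4), so (43/2537) = +(2537/43).
Reduce top mod 43: now compute (0/43).
Top reduces to 0: gcd > 1, so the symbol is 0.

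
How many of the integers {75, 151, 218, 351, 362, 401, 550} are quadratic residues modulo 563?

4

(75/563) = +1 → QR.
(151/563) = -1 → non-residue.
(218/563) = +1 → QR.
(351/563) = +1 → QR.
(362/563) = -1 → non-residue.
(401/563) = +1 → QR.
(550/563) = -1 → non-residue.
Total quadratic residues among the 7: 4.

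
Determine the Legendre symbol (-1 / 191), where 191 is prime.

Euler's criterion: (-1/191) ≡ 190^95 (mod 191).
190^2 ≡ 1 (mod 191)
190^4 ≡ 1 (mod 191)
190^8 ≡ 1 (mod 191)
190^16 ≡ 1 (mod 191)
190^32 ≡ 1 (mod 191)
190^64 ≡ 1 (mod 191)
190^95 = 190^(64+16+8+4+2+1) ≡ 190 (mod 191).
Result is 190 ≡ −1, so (-1/191) = −1.

-1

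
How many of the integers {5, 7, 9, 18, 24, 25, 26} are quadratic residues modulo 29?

(5/29) = +1 → QR.
(7/29) = +1 → QR.
(9/29) = +1 → QR.
(18/29) = -1 → non-residue.
(24/29) = +1 → QR.
(25/29) = +1 → QR.
(26/29) = -1 → non-residue.
Total quadratic residues among the 7: 5.

5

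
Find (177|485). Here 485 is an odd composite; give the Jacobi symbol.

Reciprocity: 177 ≡ 1 and 485 ≡ 1 (mod 4), so (177/485) = +(485/177).
Reduce top mod 177: now compute (131/177).
Reciprocity: 131 ≡ 3 and 177 ≡ 1 (mod 4), so (131/177) = +(177/131).
Reduce top mod 131: now compute (46/131).
Pull out 2: since 131 ≡ 3 (mod 8), (2/131) = -1.
Reciprocity: 23 ≡ 3 and 131 ≡ 3 (mod 4), so (23/131) = −(131/23).
Reduce top mod 23: now compute (16/23).
Pull out 2^4: since 23 ≡ 7 (mod 8), (2/23) = +1, so (2/23)^4 = +1.
Reached (1/23) = 1. Collecting the sign flips along the way, the symbol is +1.

1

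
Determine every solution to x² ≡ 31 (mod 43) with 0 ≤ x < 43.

Since 43 ≡ 3 (mod 4), a square root of 31 is 31^((43+1)/4) = 31^11 mod 43.
Repeated squaring: 31^2≡15, 31^4≡10, 31^8≡14 (mod 43).
31^11 = 31^(8+2+1) ≡ 17 (mod 43).
Check: 17² = 289 ≡ 31 (mod 43). The two roots are 17 and 26.

17, 26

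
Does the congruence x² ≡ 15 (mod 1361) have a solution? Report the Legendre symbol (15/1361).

-1

Reciprocity: 15 ≡ 3 and 1361 ≡ 1 (mod 4), so (15/1361) = +(1361/15).
Reduce top mod 15: now compute (11/15).
Reciprocity: 11 ≡ 3 and 15 ≡ 3 (mod 4), so (11/15) = −(15/11).
Reduce top mod 11: now compute (4/11).
Pull out 2^2: since 11 ≡ 3 (mod 8), (2/11) = -1, so (2/11)^2 = +1.
Reached (1/11) = 1. Collecting the sign flips along the way, the symbol is -1.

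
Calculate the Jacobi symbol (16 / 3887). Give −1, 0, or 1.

Pull out 2^4: since 3887 ≡ 7 (mod 8), (2/3887) = +1, so (2/3887)^4 = +1.
Reached (1/3887) = 1. Collecting the sign flips along the way, the symbol is +1.

1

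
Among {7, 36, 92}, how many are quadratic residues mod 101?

(7/101) = -1 → non-residue.
(36/101) = +1 → QR.
(92/101) = +1 → QR.
Total quadratic residues among the 3: 2.

2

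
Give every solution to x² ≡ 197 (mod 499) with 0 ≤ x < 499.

Since 499 ≡ 3 (mod 4), a square root of 197 is 197^((499+1)/4) = 197^125 mod 499.
Repeated squaring: 197^2≡386, 197^4≡294, 197^8≡109, 197^16≡404, 197^32≡43, 197^64≡352 (mod 499).
197^125 = 197^(64+32+16+8+4+1) ≡ 258 (mod 499).
Check: 258² = 66564 ≡ 197 (mod 499). The two roots are 241 and 258.

241, 258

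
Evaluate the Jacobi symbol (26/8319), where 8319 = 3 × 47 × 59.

Pull out 2: since 8319 ≡ 7 (mod 8), (2/8319) = +1.
Reciprocity: 13 ≡ 1 and 8319 ≡ 3 (mod 4), so (13/8319) = +(8319/13).
Reduce top mod 13: now compute (12/13).
Pull out 2^2: since 13 ≡ 5 (mod 8), (2/13) = -1, so (2/13)^2 = +1.
Reciprocity: 3 ≡ 3 and 13 ≡ 1 (mod 4), so (3/13) = +(13/3).
Reduce top mod 3: now compute (1/3).
Reached (1/3) = 1. Collecting the sign flips along the way, the symbol is +1.

1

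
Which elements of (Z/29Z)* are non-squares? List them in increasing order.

2,3,8,10,11,12,14,15,17,18,19,21,26,27

Square k = 1,…,14 (k and 29−k give the same square):
1²=1, 2²=4, 3²=9, 4²=16, 5²=25, 6²≡7, 7²≡20, 8²≡6, 9²≡23, 10²≡13, 11²≡5, 12²≡28, 13²≡24, 14²≡22 (mod 29).
The residues are {1, 4, 5, 6, 7, 9, 13, 16, 20, 22, 23, 24, 25, 28}; the non-residues are the remaining 14 nonzero classes.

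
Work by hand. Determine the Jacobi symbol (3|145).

1

Reciprocity: 3 ≡ 3 and 145 ≡ 1 (mod 4), so (3/145) = +(145/3).
Reduce top mod 3: now compute (1/3).
Reached (1/3) = 1. Collecting the sign flips along the way, the symbol is +1.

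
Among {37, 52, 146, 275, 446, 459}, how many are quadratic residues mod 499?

(37/499) = -1 → non-residue.
(52/499) = -1 → non-residue.
(146/499) = -1 → non-residue.
(275/499) = -1 → non-residue.
(446/499) = +1 → QR.
(459/499) = +1 → QR.
Total quadratic residues among the 6: 2.

2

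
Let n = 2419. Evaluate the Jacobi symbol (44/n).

1

Pull out 2^2: since 2419 ≡ 3 (mod 8), (2/2419) = -1, so (2/2419)^2 = +1.
Reciprocity: 11 ≡ 3 and 2419 ≡ 3 (mod 4), so (11/2419) = −(2419/11).
Reduce top mod 11: now compute (10/11).
Pull out 2: since 11 ≡ 3 (mod 8), (2/11) = -1.
Reciprocity: 5 ≡ 1 and 11 ≡ 3 (mod 4), so (5/11) = +(11/5).
Reduce top mod 5: now compute (1/5).
Reached (1/5) = 1. Collecting the sign flips along the way, the symbol is +1.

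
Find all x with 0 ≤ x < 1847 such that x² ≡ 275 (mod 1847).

63, 1784

Since 1847 ≡ 3 (mod 4), a square root of 275 is 275^((1847+1)/4) = 275^462 mod 1847.
Repeated squaring: 275^2≡1745, 275^4≡1169, 275^8≡1628, 275^16≡1786, 275^32≡27, 275^64≡729, 275^128≡1352, 275^256≡1221 (mod 1847).
275^462 = 275^(256+128+64+8+4+2) ≡ 63 (mod 1847).
Check: 63² = 3969 ≡ 275 (mod 1847). The two roots are 63 and 1784.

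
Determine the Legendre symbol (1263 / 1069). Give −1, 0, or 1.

-1

First reduce: 1263 ≡ 194 (mod 1069).
Pull out 2: since 1069 ≡ 5 (mod 8), (2/1069) = -1.
Reciprocity: 97 ≡ 1 and 1069 ≡ 1 (mod 4), so (97/1069) = +(1069/97).
Reduce top mod 97: now compute (2/97).
Pull out 2: since 97 ≡ 1 (mod 8), (2/97) = +1.
Reached (1/97) = 1. Collecting the sign flips along the way, the symbol is -1.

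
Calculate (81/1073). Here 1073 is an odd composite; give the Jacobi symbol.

1

Reciprocity: 81 ≡ 1 and 1073 ≡ 1 (mod 4), so (81/1073) = +(1073/81).
Reduce top mod 81: now compute (20/81).
Pull out 2^2: since 81 ≡ 1 (mod 8), (2/81) = +1, so (2/81)^2 = +1.
Reciprocity: 5 ≡ 1 and 81 ≡ 1 (mod 4), so (5/81) = +(81/5).
Reduce top mod 5: now compute (1/5).
Reached (1/5) = 1. Collecting the sign flips along the way, the symbol is +1.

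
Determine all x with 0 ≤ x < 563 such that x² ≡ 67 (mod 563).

101, 462

Since 563 ≡ 3 (mod 4), a square root of 67 is 67^((563+1)/4) = 67^141 mod 563.
Repeated squaring: 67^2≡548, 67^4≡225, 67^8≡518, 67^16≡336, 67^32≡296, 67^64≡351, 67^128≡467 (mod 563).
67^141 = 67^(128+8+4+1) ≡ 101 (mod 563).
Check: 101² = 10201 ≡ 67 (mod 563). The two roots are 101 and 462.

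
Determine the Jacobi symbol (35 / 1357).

1

Reciprocity: 35 ≡ 3 and 1357 ≡ 1 (mod 4), so (35/1357) = +(1357/35).
Reduce top mod 35: now compute (27/35).
Reciprocity: 27 ≡ 3 and 35 ≡ 3 (mod 4), so (27/35) = −(35/27).
Reduce top mod 27: now compute (8/27).
Pull out 2^3: since 27 ≡ 3 (mod 8), (2/27) = -1, so (2/27)^3 = -1.
Reached (1/27) = 1. Collecting the sign flips along the way, the symbol is +1.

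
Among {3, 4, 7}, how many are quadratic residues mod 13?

(3/13) = +1 → QR.
(4/13) = +1 → QR.
(7/13) = -1 → non-residue.
Total quadratic residues among the 3: 2.

2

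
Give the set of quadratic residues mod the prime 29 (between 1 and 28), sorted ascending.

1 4 5 6 7 9 13 16 20 22 23 24 25 28

Square k = 1,…,14 (k and 29−k give the same square):
1²=1, 2²=4, 3²=9, 4²=16, 5²=25, 6²≡7, 7²≡20, 8²≡6, 9²≡23, 10²≡13, 11²≡5, 12²≡28, 13²≡24, 14²≡22 (mod 29).
So the quadratic residues mod 29 are {1, 4, 5, 6, 7, 9, 13, 16, 20, 22, 23, 24, 25, 28}.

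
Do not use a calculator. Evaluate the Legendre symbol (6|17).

Pull out 2: since 17 ≡ 1 (mod 8), (2/17) = +1.
Reciprocity: 3 ≡ 3 and 17 ≡ 1 (mod 4), so (3/17) = +(17/3).
Reduce top mod 3: now compute (2/3).
Pull out 2: since 3 ≡ 3 (mod 8), (2/3) = -1.
Reached (1/3) = 1. Collecting the sign flips along the way, the symbol is -1.

-1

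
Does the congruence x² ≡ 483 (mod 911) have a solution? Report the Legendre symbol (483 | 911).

-1

Reciprocity: 483 ≡ 3 and 911 ≡ 3 (mod 4), so (483/911) = −(911/483).
Reduce top mod 483: now compute (428/483).
Pull out 2^2: since 483 ≡ 3 (mod 8), (2/483) = -1, so (2/483)^2 = +1.
Reciprocity: 107 ≡ 3 and 483 ≡ 3 (mod 4), so (107/483) = −(483/107).
Reduce top mod 107: now compute (55/107).
Reciprocity: 55 ≡ 3 and 107 ≡ 3 (mod 4), so (55/107) = −(107/55).
Reduce top mod 55: now compute (52/55).
Pull out 2^2: since 55 ≡ 7 (mod 8), (2/55) = +1, so (2/55)^2 = +1.
Reciprocity: 13 ≡ 1 and 55 ≡ 3 (mod 4), so (13/55) = +(55/13).
Reduce top mod 13: now compute (3/13).
Reciprocity: 3 ≡ 3 and 13 ≡ 1 (mod 4), so (3/13) = +(13/3).
Reduce top mod 3: now compute (1/3).
Reached (1/3) = 1. Collecting the sign flips along the way, the symbol is -1.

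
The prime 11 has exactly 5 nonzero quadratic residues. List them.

1,3,4,5,9

Square k = 1,…,5 (k and 11−k give the same square):
1²=1, 2²=4, 3²=9, 4²≡5, 5²≡3 (mod 11).
So the quadratic residues mod 11 are {1, 3, 4, 5, 9}.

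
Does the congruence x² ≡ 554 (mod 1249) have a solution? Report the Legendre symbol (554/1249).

1

Pull out 2: since 1249 ≡ 1 (mod 8), (2/1249) = +1.
Reciprocity: 277 ≡ 1 and 1249 ≡ 1 (mod 4), so (277/1249) = +(1249/277).
Reduce top mod 277: now compute (141/277).
Reciprocity: 141 ≡ 1 and 277 ≡ 1 (mod 4), so (141/277) = +(277/141).
Reduce top mod 141: now compute (136/141).
Pull out 2^3: since 141 ≡ 5 (mod 8), (2/141) = -1, so (2/141)^3 = -1.
Reciprocity: 17 ≡ 1 and 141 ≡ 1 (mod 4), so (17/141) = +(141/17).
Reduce top mod 17: now compute (5/17).
Reciprocity: 5 ≡ 1 and 17 ≡ 1 (mod 4), so (5/17) = +(17/5).
Reduce top mod 5: now compute (2/5).
Pull out 2: since 5 ≡ 5 (mod 8), (2/5) = -1.
Reached (1/5) = 1. Collecting the sign flips along the way, the symbol is +1.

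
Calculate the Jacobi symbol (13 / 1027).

0

Reciprocity: 13 ≡ 1 and 1027 ≡ 3 (mod 4), so (13/1027) = +(1027/13).
Reduce top mod 13: now compute (0/13).
Top reduces to 0: gcd > 1, so the symbol is 0.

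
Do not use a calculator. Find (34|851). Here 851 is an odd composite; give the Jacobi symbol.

-1

Pull out 2: since 851 ≡ 3 (mod 8), (2/851) = -1.
Reciprocity: 17 ≡ 1 and 851 ≡ 3 (mod 4), so (17/851) = +(851/17).
Reduce top mod 17: now compute (1/17).
Reached (1/17) = 1. Collecting the sign flips along the way, the symbol is -1.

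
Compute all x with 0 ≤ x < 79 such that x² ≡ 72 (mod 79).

25, 54

Since 79 ≡ 3 (mod 4), a square root of 72 is 72^((79+1)/4) = 72^20 mod 79.
Repeated squaring: 72^2≡49, 72^4≡31, 72^8≡13, 72^16≡11 (mod 79).
72^20 = 72^(16+4) ≡ 25 (mod 79).
Check: 25² = 625 ≡ 72 (mod 79). The two roots are 25 and 54.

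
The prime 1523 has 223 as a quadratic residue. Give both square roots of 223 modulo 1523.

Since 1523 ≡ 3 (mod 4), a square root of 223 is 223^((1523+1)/4) = 223^381 mod 1523.
Repeated squaring: 223^2≡993, 223^4≡668, 223^8≡1508, 223^16≡225, 223^32≡366, 223^64≡1455, 223^128≡55, 223^256≡1502 (mod 1523).
223^381 = 223^(256+64+32+16+8+4+1) ≡ 515 (mod 1523).
Check: 515² = 265225 ≡ 223 (mod 1523). The two roots are 515 and 1008.

515, 1008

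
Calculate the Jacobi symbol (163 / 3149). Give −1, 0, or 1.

Reciprocity: 163 ≡ 3 and 3149 ≡ 1 (mod 4), so (163/3149) = +(3149/163).
Reduce top mod 163: now compute (52/163).
Pull out 2^2: since 163 ≡ 3 (mod 8), (2/163) = -1, so (2/163)^2 = +1.
Reciprocity: 13 ≡ 1 and 163 ≡ 3 (mod 4), so (13/163) = +(163/13).
Reduce top mod 13: now compute (7/13).
Reciprocity: 7 ≡ 3 and 13 ≡ 1 (mod 4), so (7/13) = +(13/7).
Reduce top mod 7: now compute (6/7).
Pull out 2: since 7 ≡ 7 (mod 8), (2/7) = +1.
Reciprocity: 3 ≡ 3 and 7 ≡ 3 (mod 4), so (3/7) = −(7/3).
Reduce top mod 3: now compute (1/3).
Reached (1/3) = 1. Collecting the sign flips along the way, the symbol is -1.

-1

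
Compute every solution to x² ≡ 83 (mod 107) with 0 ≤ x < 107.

Since 107 ≡ 3 (mod 4), a square root of 83 is 83^((107+1)/4) = 83^27 mod 107.
Repeated squaring: 83^2≡41, 83^4≡76, 83^8≡105, 83^16≡4 (mod 107).
83^27 = 83^(16+8+2+1) ≡ 61 (mod 107).
Check: 61² = 3721 ≡ 83 (mod 107). The two roots are 46 and 61.

46, 61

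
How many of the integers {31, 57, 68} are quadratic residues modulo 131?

(31/131) = -1 → non-residue.
(57/131) = -1 → non-residue.
(68/131) = -1 → non-residue.
Total quadratic residues among the 3: 0.

0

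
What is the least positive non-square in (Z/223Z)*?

(2/223) = +1, so 2 is a residue.
(3/223) = −1, so 3 is the smallest positive non-residue mod 223.

3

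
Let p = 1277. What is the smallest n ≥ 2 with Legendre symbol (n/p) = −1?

2

(2/1277) = −1, so 2 is the smallest positive non-residue mod 1277.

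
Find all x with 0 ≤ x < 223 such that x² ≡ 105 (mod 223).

Since 223 ≡ 3 (mod 4), a square root of 105 is 105^((223+1)/4) = 105^56 mod 223.
Repeated squaring: 105^2≡98, 105^4≡15, 105^8≡2, 105^16≡4, 105^32≡16 (mod 223).
105^56 = 105^(32+16+8) ≡ 128 (mod 223).
Check: 128² = 16384 ≡ 105 (mod 223). The two roots are 95 and 128.

95, 128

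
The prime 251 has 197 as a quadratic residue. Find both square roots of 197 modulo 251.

85, 166

Since 251 ≡ 3 (mod 4), a square root of 197 is 197^((251+1)/4) = 197^63 mod 251.
Repeated squaring: 197^2≡155, 197^4≡180, 197^8≡21, 197^16≡190, 197^32≡207 (mod 251).
197^63 = 197^(32+16+8+4+2+1) ≡ 85 (mod 251).
Check: 85² = 7225 ≡ 197 (mod 251). The two roots are 85 and 166.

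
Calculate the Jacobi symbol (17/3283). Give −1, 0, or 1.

1

Reciprocity: 17 ≡ 1 and 3283 ≡ 3 (mod 4), so (17/3283) = +(3283/17).
Reduce top mod 17: now compute (2/17).
Pull out 2: since 17 ≡ 1 (mod 8), (2/17) = +1.
Reached (1/17) = 1. Collecting the sign flips along the way, the symbol is +1.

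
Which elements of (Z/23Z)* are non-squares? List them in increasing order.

5,7,10,11,14,15,17,19,20,21,22

Square k = 1,…,11 (k and 23−k give the same square):
1²=1, 2²=4, 3²=9, 4²=16, 5²≡2, 6²≡13, 7²≡3, 8²≡18, 9²≡12, 10²≡8, 11²≡6 (mod 23).
The residues are {1, 2, 3, 4, 6, 8, 9, 12, 13, 16, 18}; the non-residues are the remaining 11 nonzero classes.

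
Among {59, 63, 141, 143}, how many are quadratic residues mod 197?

3

(59/197) = +1 → QR.
(63/197) = +1 → QR.
(141/197) = -1 → non-residue.
(143/197) = +1 → QR.
Total quadratic residues among the 4: 3.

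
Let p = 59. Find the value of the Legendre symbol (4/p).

Euler's criterion: (4/59) ≡ 4^29 (mod 59).
4^2 ≡ 16 (mod 59)
4^4 ≡ 20 (mod 59)
4^8 ≡ 46 (mod 59)
4^16 ≡ 51 (mod 59)
4^29 = 4^(16+8+4+1) ≡ 1 (mod 59).
Result is 1, so (4/59) = 1.

1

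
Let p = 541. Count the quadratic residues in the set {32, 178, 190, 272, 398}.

2

(32/541) = -1 → non-residue.
(178/541) = +1 → QR.
(190/541) = -1 → non-residue.
(272/541) = -1 → non-residue.
(398/541) = +1 → QR.
Total quadratic residues among the 5: 2.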